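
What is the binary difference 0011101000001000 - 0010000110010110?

Method 1 - Direct subtraction (column by column from the right: bit − bit − borrow-in; if negative, add 2 and borrow 1 from the next column):
borrow: 0000001111101100
        0011101000001000
-       0010000110010110
------------------------
        0001100001110010

Method 2 - Add two's complement:
Two's complement of 0010000110010110: invert → 1101111001101001, add 1 → 1101111001101010
  0011101000001000
+ 1101111001101010
------------------
 10001100001110010  (end carry out of the top bit = 1)
Discarding the end carry: 0001100001110010
Decimal check:
  0011101000001000 = 8192 + 4096 + 2048 + 512 + 8 = 14856
  0010000110010110 = 8192 + 256 + 128 + 16 + 4 + 2 = 8598
  14856 - 8598 = 6258, and 0001100001110010 = 4096 + 2048 + 64 + 32 + 16 + 2 = 6258 ✓



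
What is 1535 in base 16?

Using repeated division by 16 (digits 10–15 are A–F):
1535 ÷ 16 = 95 remainder 15 (F)
95 ÷ 16 = 5 remainder 15 (F)
5 ÷ 16 = 0 remainder 5
Reading remainders bottom to top: 5FF



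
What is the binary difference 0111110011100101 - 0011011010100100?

Method 1 - Direct subtraction (column by column from the right: bit − bit − borrow-in; if negative, add 2 and borrow 1 from the next column):
borrow: 0000110000000000
        0111110011100101
-       0011011010100100
------------------------
        0100011001000001

Method 2 - Add two's complement:
Two's complement of 0011011010100100: invert → 1100100101011011, add 1 → 1100100101011100
  0111110011100101
+ 1100100101011100
------------------
 10100011001000001  (end carry out of the top bit = 1)
Discarding the end carry: 0100011001000001
Decimal check:
  0111110011100101 = 16384 + 8192 + 4096 + 2048 + 1024 + 128 + 64 + 32 + 4 + 1 = 31973
  0011011010100100 = 8192 + 4096 + 1024 + 512 + 128 + 32 + 4 = 13988
  31973 - 13988 = 17985, and 0100011001000001 = 16384 + 1024 + 512 + 64 + 1 = 17985 ✓



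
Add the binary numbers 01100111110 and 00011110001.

Add column by column from the right: bit + bit + carry-in; write the sum mod 2, carry 1 when the sum is 2 or 3.
carry:  11111100000
        01100111110
+       00011110001
-------------------
       010000101111
(the carry out of the leftmost column, 0, becomes the leading bit)
Decimal check:
  01100111110 = 512 + 256 + 32 + 16 + 8 + 4 + 2 = 830
  00011110001 = 128 + 64 + 32 + 16 + 1 = 241
  830 + 241 = 1071, and 010000101111 = 1024 + 32 + 8 + 4 + 2 + 1 = 1071 ✓



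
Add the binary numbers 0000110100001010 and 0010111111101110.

Add column by column from the right: bit + bit + carry-in; write the sum mod 2, carry 1 when the sum is 2 or 3.
carry:  0001111000011100
        0000110100001010
+       0010111111101110
------------------------
       00011110011111000
(the carry out of the leftmost column, 0, becomes the leading bit)
Decimal check:
  0000110100001010 = 2048 + 1024 + 256 + 8 + 2 = 3338
  0010111111101110 = 8192 + 2048 + 1024 + 512 + 256 + 128 + 64 + 32 + 8 + 4 + 2 = 12270
  3338 + 12270 = 15608, and 00011110011111000 = 8192 + 4096 + 2048 + 1024 + 128 + 64 + 32 + 16 + 8 = 15608 ✓



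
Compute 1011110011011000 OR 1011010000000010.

OR: 1 when either bit is 1
  1011110011011000
| 1011010000000010
------------------
  1011110011011010
Decimal: 48344 | 46082 = 48346



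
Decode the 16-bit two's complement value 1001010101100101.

Binary: 1001010101100101
Sign bit: 1 (negative)
Invert: 0110101010011010
Add 1:  0110101010011011
Magnitude: 0110101010011011 = 16384 + 8192 + 2048 + 512 + 128 + 16 + 8 + 2 + 1 = 27291
Value: -27291



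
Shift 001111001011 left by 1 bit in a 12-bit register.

Original: 001111001011 (decimal 971)
Shift left by 1 position
Append 1 zero on the right
Result: 011110010110 (decimal 1942)
Equivalent: 971 << 1 = 971 × 2^1 = 1942



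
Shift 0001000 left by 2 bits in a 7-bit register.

Original: 0001000 (decimal 8)
Shift left by 2 positions
Append 2 zeros on the right
Result: 0100000 (decimal 32)
Equivalent: 8 << 2 = 8 × 2^2 = 32



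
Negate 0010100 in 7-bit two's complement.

Original: 0010100
Step 1 - Invert all bits: 1101011
Step 2 - Add 1: 1101100
Verification: 0010100 + 1101100 = 10000000; discarding the end carry (carry out of the top bit) leaves the 7-bit value 0000000, as required for x + (-x)



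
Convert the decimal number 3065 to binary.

Using repeated division by 2:
3065 ÷ 2 = 1532 remainder 1
1532 ÷ 2 = 766 remainder 0
766 ÷ 2 = 383 remainder 0
383 ÷ 2 = 191 remainder 1
191 ÷ 2 = 95 remainder 1
95 ÷ 2 = 47 remainder 1
47 ÷ 2 = 23 remainder 1
23 ÷ 2 = 11 remainder 1
11 ÷ 2 = 5 remainder 1
5 ÷ 2 = 2 remainder 1
2 ÷ 2 = 1 remainder 0
1 ÷ 2 = 0 remainder 1
Reading remainders bottom to top: 101111111001



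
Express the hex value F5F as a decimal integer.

Expand by place value (powers of 16):
Digit values: F = 15
F5F = 15 × 16^2 + 5 × 16^1 + 15 × 16^0
= 15 × 256 + 5 × 16 + 15 × 1
= 3840 + 80 + 15
= 3935



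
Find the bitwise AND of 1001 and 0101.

AND: 1 only when both bits are 1
  1001
& 0101
------
  0001
Decimal: 9 & 5 = 1



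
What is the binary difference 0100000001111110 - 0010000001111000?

Method 1 - Direct subtraction (column by column from the right: bit − bit − borrow-in; if negative, add 2 and borrow 1 from the next column):
borrow: 0100000000000000
        0100000001111110
-       0010000001111000
------------------------
        0010000000000110

Method 2 - Add two's complement:
Two's complement of 0010000001111000: invert → 1101111110000111, add 1 → 1101111110001000
  0100000001111110
+ 1101111110001000
------------------
 10010000000000110  (end carry out of the top bit = 1)
Discarding the end carry: 0010000000000110
Decimal check:
  0100000001111110 = 16384 + 64 + 32 + 16 + 8 + 4 + 2 = 16510
  0010000001111000 = 8192 + 64 + 32 + 16 + 8 = 8312
  16510 - 8312 = 8198, and 0010000000000110 = 8192 + 4 + 2 = 8198 ✓



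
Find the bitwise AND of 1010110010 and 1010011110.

AND: 1 only when both bits are 1
  1010110010
& 1010011110
------------
  1010010010
Decimal: 690 & 670 = 658



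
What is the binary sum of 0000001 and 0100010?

Add column by column from the right: bit + bit + carry-in; write the sum mod 2, carry 1 when the sum is 2 or 3.
carry:  0000000
        0000001
+       0100010
---------------
       00100011
(the carry out of the leftmost column, 0, becomes the leading bit)
Decimal check:
  0000001 = 1
  0100010 = 32 + 2 = 34
  1 + 34 = 35, and 00100011 = 32 + 2 + 1 = 35 ✓



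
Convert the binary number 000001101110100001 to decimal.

Sum of powers of 2 for each 1-bit:
2^0 + 2^5 + 2^7 + 2^8 + 2^9 + 2^11 + 2^12
= 1 + 32 + 128 + 256 + 512 + 2048 + 4096
= 7073



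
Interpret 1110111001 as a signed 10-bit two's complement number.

Binary: 1110111001
Sign bit: 1 (negative)
Invert: 0001000110
Add 1:  0001000111
Magnitude: 0001000111 = 64 + 4 + 2 + 1 = 71
Value: -71



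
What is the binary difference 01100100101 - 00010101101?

Method 1 - Direct subtraction (column by column from the right: bit − bit − borrow-in; if negative, add 2 and borrow 1 from the next column):
borrow: 00111110000
        01100100101
-       00010101101
-------------------
        01001111000

Method 2 - Add two's complement:
Two's complement of 00010101101: invert → 11101010010, add 1 → 11101010011
  01100100101
+ 11101010011
-------------
 101001111000  (end carry out of the top bit = 1)
Discarding the end carry: 01001111000
Decimal check:
  01100100101 = 512 + 256 + 32 + 4 + 1 = 805
  00010101101 = 128 + 32 + 8 + 4 + 1 = 173
  805 - 173 = 632, and 01001111000 = 512 + 64 + 32 + 16 + 8 = 632 ✓



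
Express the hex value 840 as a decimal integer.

Expand by place value (powers of 16):
840 = 8 × 16^2 + 4 × 16^1 + 0 × 16^0
= 8 × 256 + 4 × 16 + 0 × 1
= 2048 + 64 + 0
= 2112



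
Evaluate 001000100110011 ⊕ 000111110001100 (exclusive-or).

XOR: 1 when bits differ
  001000100110011
^ 000111110001100
-----------------
  001111010111111
Decimal: 4403 ^ 3980 = 7871



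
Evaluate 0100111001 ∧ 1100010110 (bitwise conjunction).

AND: 1 only when both bits are 1
  0100111001
& 1100010110
------------
  0100010000
Decimal: 313 & 790 = 272



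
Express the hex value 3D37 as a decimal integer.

Expand by place value (powers of 16):
Digit values: D = 13
3D37 = 3 × 16^3 + 13 × 16^2 + 3 × 16^1 + 7 × 16^0
= 3 × 4096 + 13 × 256 + 3 × 16 + 7 × 1
= 12288 + 3328 + 48 + 7
= 15671



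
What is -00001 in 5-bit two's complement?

Original: 00001
Step 1 - Invert all bits: 11110
Step 2 - Add 1: 11111
Verification: 00001 + 11111 = 100000; discarding the end carry (carry out of the top bit) leaves the 5-bit value 00000, as required for x + (-x)



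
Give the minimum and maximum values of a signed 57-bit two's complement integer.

For 57-bit two's complement:
Minimum: -2^56 = -72057594037927936
Maximum: 2^56 - 1 = 72057594037927935



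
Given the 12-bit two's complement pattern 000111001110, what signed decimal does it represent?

Binary: 000111001110
Sign bit: 0 (non-negative)
Read directly as an unsigned value:
000111001110 = 256 + 128 + 64 + 8 + 4 + 2 = 462
Value: 462



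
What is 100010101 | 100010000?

OR: 1 when either bit is 1
  100010101
| 100010000
-----------
  100010101
Decimal: 277 | 272 = 277



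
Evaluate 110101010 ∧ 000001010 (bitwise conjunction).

AND: 1 only when both bits are 1
  110101010
& 000001010
-----------
  000001010
Decimal: 426 & 10 = 10



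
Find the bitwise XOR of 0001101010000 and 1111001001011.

XOR: 1 when bits differ
  0001101010000
^ 1111001001011
---------------
  1110100011011
Decimal: 848 ^ 7755 = 7451



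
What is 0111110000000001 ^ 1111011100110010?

XOR: 1 when bits differ
  0111110000000001
^ 1111011100110010
------------------
  1000101100110011
Decimal: 31745 ^ 63282 = 35635



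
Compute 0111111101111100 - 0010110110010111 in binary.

Method 1 - Direct subtraction (column by column from the right: bit − bit − borrow-in; if negative, add 2 and borrow 1 from the next column):
borrow: 0000001100001110
        0111111101111100
-       0010110110010111
------------------------
        0101000111100101

Method 2 - Add two's complement:
Two's complement of 0010110110010111: invert → 1101001001101000, add 1 → 1101001001101001
  0111111101111100
+ 1101001001101001
------------------
 10101000111100101  (end carry out of the top bit = 1)
Discarding the end carry: 0101000111100101
Decimal check:
  0111111101111100 = 16384 + 8192 + 4096 + 2048 + 1024 + 512 + 256 + 64 + 32 + 16 + 8 + 4 = 32636
  0010110110010111 = 8192 + 2048 + 1024 + 256 + 128 + 16 + 4 + 2 + 1 = 11671
  32636 - 11671 = 20965, and 0101000111100101 = 16384 + 4096 + 256 + 128 + 64 + 32 + 4 + 1 = 20965 ✓



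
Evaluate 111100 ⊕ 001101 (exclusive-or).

XOR: 1 when bits differ
  111100
^ 001101
--------
  110001
Decimal: 60 ^ 13 = 49



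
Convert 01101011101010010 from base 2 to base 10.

Sum of powers of 2 for each 1-bit:
2^1 + 2^4 + 2^6 + 2^8 + 2^9 + 2^10 + 2^12 + 2^14 + 2^15
= 2 + 16 + 64 + 256 + 512 + 1024 + 4096 + 16384 + 32768
= 55122



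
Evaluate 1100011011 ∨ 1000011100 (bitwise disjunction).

OR: 1 when either bit is 1
  1100011011
| 1000011100
------------
  1100011111
Decimal: 795 | 540 = 799



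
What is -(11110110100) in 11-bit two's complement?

Original (sign bit 1, negative): 11110110100
Step 1 - Invert all bits: 00001001011
Step 2 - Add 1: 00001001100
Verification: 11110110100 + 00001001100 = 100000000000; discarding the end carry (carry out of the top bit) leaves the 11-bit value 00000000000, as required for x + (-x)



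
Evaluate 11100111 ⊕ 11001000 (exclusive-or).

XOR: 1 when bits differ
  11100111
^ 11001000
----------
  00101111
Decimal: 231 ^ 200 = 47



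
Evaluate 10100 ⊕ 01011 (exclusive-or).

XOR: 1 when bits differ
  10100
^ 01011
-------
  11111
Decimal: 20 ^ 11 = 31



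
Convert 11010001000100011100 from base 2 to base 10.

Sum of powers of 2 for each 1-bit:
2^2 + 2^3 + 2^4 + 2^8 + 2^12 + 2^16 + 2^18 + 2^19
= 4 + 8 + 16 + 256 + 4096 + 65536 + 262144 + 524288
= 856348



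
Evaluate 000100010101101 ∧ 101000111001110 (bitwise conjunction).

AND: 1 only when both bits are 1
  000100010101101
& 101000111001110
-----------------
  000000010001100
Decimal: 2221 & 20942 = 140



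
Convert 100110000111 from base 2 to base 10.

Sum of powers of 2 for each 1-bit:
2^0 + 2^1 + 2^2 + 2^7 + 2^8 + 2^11
= 1 + 2 + 4 + 128 + 256 + 2048
= 2439



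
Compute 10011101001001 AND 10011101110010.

AND: 1 only when both bits are 1
  10011101001001
& 10011101110010
----------------
  10011101000000
Decimal: 10057 & 10098 = 10048



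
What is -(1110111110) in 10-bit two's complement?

Original (sign bit 1, negative): 1110111110
Step 1 - Invert all bits: 0001000001
Step 2 - Add 1: 0001000010
Verification: 1110111110 + 0001000010 = 10000000000; discarding the end carry (carry out of the top bit) leaves the 10-bit value 0000000000, as required for x + (-x)



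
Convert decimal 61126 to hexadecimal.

Using repeated division by 16 (digits 10–15 are A–F):
61126 ÷ 16 = 3820 remainder 6
3820 ÷ 16 = 238 remainder 12 (C)
238 ÷ 16 = 14 remainder 14 (E)
14 ÷ 16 = 0 remainder 14 (E)
Reading remainders bottom to top: EEC6



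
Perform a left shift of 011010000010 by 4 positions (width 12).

Original: 011010000010 (decimal 1666)
Shift left by 4 positions
Append 4 zeros on the right and drop the 4 high bits that overflow the 12-bit width
Result: 100000100000 (decimal 2080)
Equivalent: 1666 << 4 = 1666 × 2^4 = 26656, truncated to 12 bits = 2080



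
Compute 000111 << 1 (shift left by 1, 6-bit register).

Original: 000111 (decimal 7)
Shift left by 1 position
Append 1 zero on the right
Result: 001110 (decimal 14)
Equivalent: 7 << 1 = 7 × 2^1 = 14



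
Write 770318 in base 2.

Using repeated division by 2:
770318 ÷ 2 = 385159 remainder 0
385159 ÷ 2 = 192579 remainder 1
192579 ÷ 2 = 96289 remainder 1
96289 ÷ 2 = 48144 remainder 1
48144 ÷ 2 = 24072 remainder 0
24072 ÷ 2 = 12036 remainder 0
12036 ÷ 2 = 6018 remainder 0
6018 ÷ 2 = 3009 remainder 0
3009 ÷ 2 = 1504 remainder 1
1504 ÷ 2 = 752 remainder 0
752 ÷ 2 = 376 remainder 0
376 ÷ 2 = 188 remainder 0
188 ÷ 2 = 94 remainder 0
94 ÷ 2 = 47 remainder 0
47 ÷ 2 = 23 remainder 1
23 ÷ 2 = 11 remainder 1
11 ÷ 2 = 5 remainder 1
5 ÷ 2 = 2 remainder 1
2 ÷ 2 = 1 remainder 0
1 ÷ 2 = 0 remainder 1
Reading remainders bottom to top: 10111100000100001110



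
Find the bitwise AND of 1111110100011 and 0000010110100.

AND: 1 only when both bits are 1
  1111110100011
& 0000010110100
---------------
  0000010100000
Decimal: 8099 & 180 = 160



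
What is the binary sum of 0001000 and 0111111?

Add column by column from the right: bit + bit + carry-in; write the sum mod 2, carry 1 when the sum is 2 or 3.
carry:  1110000
        0001000
+       0111111
---------------
       01000111
(the carry out of the leftmost column, 0, becomes the leading bit)
Decimal check:
  0001000 = 8
  0111111 = 32 + 16 + 8 + 4 + 2 + 1 = 63
  8 + 63 = 71, and 01000111 = 64 + 4 + 2 + 1 = 71 ✓



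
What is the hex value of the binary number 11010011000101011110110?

Group into 4-bit nibbles from right:
  0110 = 6
  1001 = 9
  1000 = 8
  1010 = A
  1111 = F
  0110 = 6
Result: 698AF6



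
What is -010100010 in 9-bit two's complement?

Original: 010100010
Step 1 - Invert all bits: 101011101
Step 2 - Add 1: 101011110
Verification: 010100010 + 101011110 = 1000000000; discarding the end carry (carry out of the top bit) leaves the 9-bit value 000000000, as required for x + (-x)



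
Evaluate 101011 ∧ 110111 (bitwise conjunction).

AND: 1 only when both bits are 1
  101011
& 110111
--------
  100011
Decimal: 43 & 55 = 35



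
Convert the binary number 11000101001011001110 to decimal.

Sum of powers of 2 for each 1-bit:
2^1 + 2^2 + 2^3 + 2^6 + 2^7 + 2^9 + 2^12 + 2^14 + 2^18 + 2^19
= 2 + 4 + 8 + 64 + 128 + 512 + 4096 + 16384 + 262144 + 524288
= 807630



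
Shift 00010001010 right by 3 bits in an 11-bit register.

Original: 00010001010 (decimal 138)
Shift right by 3 positions
Drop the 3 low bits; fill with zeros on the left
Result: 00000010001 (decimal 17)
Equivalent: 138 >> 3 = 138 ÷ 2^3 = 17



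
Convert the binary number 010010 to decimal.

Sum of powers of 2 for each 1-bit:
2^1 + 2^4
= 2 + 16
= 18



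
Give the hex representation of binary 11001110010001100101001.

Group into 4-bit nibbles from right:
  0110 = 6
  0111 = 7
  0010 = 2
  0011 = 3
  0010 = 2
  1001 = 9
Result: 672329



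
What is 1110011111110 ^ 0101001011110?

XOR: 1 when bits differ
  1110011111110
^ 0101001011110
---------------
  1011010100000
Decimal: 7422 ^ 2654 = 5792



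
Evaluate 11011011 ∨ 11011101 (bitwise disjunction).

OR: 1 when either bit is 1
  11011011
| 11011101
----------
  11011111
Decimal: 219 | 221 = 223



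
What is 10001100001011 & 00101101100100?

AND: 1 only when both bits are 1
  10001100001011
& 00101101100100
----------------
  00001100000000
Decimal: 8971 & 2916 = 768



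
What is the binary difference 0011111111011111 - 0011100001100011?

Method 1 - Direct subtraction (column by column from the right: bit − bit − borrow-in; if negative, add 2 and borrow 1 from the next column):
borrow: 0000000011000000
        0011111111011111
-       0011100001100011
------------------------
        0000011101111100

Method 2 - Add two's complement:
Two's complement of 0011100001100011: invert → 1100011110011100, add 1 → 1100011110011101
  0011111111011111
+ 1100011110011101
------------------
 10000011101111100  (end carry out of the top bit = 1)
Discarding the end carry: 0000011101111100
Decimal check:
  0011111111011111 = 8192 + 4096 + 2048 + 1024 + 512 + 256 + 128 + 64 + 16 + 8 + 4 + 2 + 1 = 16351
  0011100001100011 = 8192 + 4096 + 2048 + 64 + 32 + 2 + 1 = 14435
  16351 - 14435 = 1916, and 0000011101111100 = 1024 + 512 + 256 + 64 + 32 + 16 + 8 + 4 = 1916 ✓



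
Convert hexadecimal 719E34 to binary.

Convert each hex digit to 4 bits:
  7 = 0111
  1 = 0001
  9 = 1001
  E = 1110
  3 = 0011
  4 = 0100
Concatenate: 011100011001111000110100



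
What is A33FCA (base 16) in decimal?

Expand by place value (powers of 16):
Digit values: A = 10, F = 15, C = 12
A33FCA = 10 × 16^5 + 3 × 16^4 + 3 × 16^3 + 15 × 16^2 + 12 × 16^1 + 10 × 16^0
= 10 × 1048576 + 3 × 65536 + 3 × 4096 + 15 × 256 + 12 × 16 + 10 × 1
= 10485760 + 196608 + 12288 + 3840 + 192 + 10
= 10698698



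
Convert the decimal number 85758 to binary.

Using repeated division by 2:
85758 ÷ 2 = 42879 remainder 0
42879 ÷ 2 = 21439 remainder 1
21439 ÷ 2 = 10719 remainder 1
10719 ÷ 2 = 5359 remainder 1
5359 ÷ 2 = 2679 remainder 1
2679 ÷ 2 = 1339 remainder 1
1339 ÷ 2 = 669 remainder 1
669 ÷ 2 = 334 remainder 1
334 ÷ 2 = 167 remainder 0
167 ÷ 2 = 83 remainder 1
83 ÷ 2 = 41 remainder 1
41 ÷ 2 = 20 remainder 1
20 ÷ 2 = 10 remainder 0
10 ÷ 2 = 5 remainder 0
5 ÷ 2 = 2 remainder 1
2 ÷ 2 = 1 remainder 0
1 ÷ 2 = 0 remainder 1
Reading remainders bottom to top: 10100111011111110



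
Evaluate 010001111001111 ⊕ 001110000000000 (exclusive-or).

XOR: 1 when bits differ
  010001111001111
^ 001110000000000
-----------------
  011111111001111
Decimal: 9167 ^ 7168 = 16335



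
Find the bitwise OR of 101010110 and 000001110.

OR: 1 when either bit is 1
  101010110
| 000001110
-----------
  101011110
Decimal: 342 | 14 = 350



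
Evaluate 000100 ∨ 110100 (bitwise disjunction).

OR: 1 when either bit is 1
  000100
| 110100
--------
  110100
Decimal: 4 | 52 = 52



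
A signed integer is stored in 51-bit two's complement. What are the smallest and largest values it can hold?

For 51-bit two's complement:
Minimum: -2^50 = -1125899906842624
Maximum: 2^50 - 1 = 1125899906842623



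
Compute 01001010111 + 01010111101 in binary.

Add column by column from the right: bit + bit + carry-in; write the sum mod 2, carry 1 when the sum is 2 or 3.
carry:  10111111110
        01001010111
+       01010111101
-------------------
       010100010100
(the carry out of the leftmost column, 0, becomes the leading bit)
Decimal check:
  01001010111 = 512 + 64 + 16 + 4 + 2 + 1 = 599
  01010111101 = 512 + 128 + 32 + 16 + 8 + 4 + 1 = 701
  599 + 701 = 1300, and 010100010100 = 1024 + 256 + 16 + 4 = 1300 ✓



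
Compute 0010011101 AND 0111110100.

AND: 1 only when both bits are 1
  0010011101
& 0111110100
------------
  0010010100
Decimal: 157 & 500 = 148



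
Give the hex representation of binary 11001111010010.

Group into 4-bit nibbles from right:
  0011 = 3
  0011 = 3
  1101 = D
  0010 = 2
Result: 33D2



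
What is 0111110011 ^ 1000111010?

XOR: 1 when bits differ
  0111110011
^ 1000111010
------------
  1111001001
Decimal: 499 ^ 570 = 969



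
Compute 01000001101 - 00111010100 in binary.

Method 1 - Direct subtraction (column by column from the right: bit − bit − borrow-in; if negative, add 2 and borrow 1 from the next column):
borrow: 01111100000
        01000001101
-       00111010100
-------------------
        00000111001

Method 2 - Add two's complement:
Two's complement of 00111010100: invert → 11000101011, add 1 → 11000101100
  01000001101
+ 11000101100
-------------
 100000111001  (end carry out of the top bit = 1)
Discarding the end carry: 00000111001
Decimal check:
  01000001101 = 512 + 8 + 4 + 1 = 525
  00111010100 = 256 + 128 + 64 + 16 + 4 = 468
  525 - 468 = 57, and 00000111001 = 32 + 16 + 8 + 1 = 57 ✓



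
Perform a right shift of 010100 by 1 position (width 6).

Original: 010100 (decimal 20)
Shift right by 1 position
Drop the 1 low bit; fill with zero on the left
Result: 001010 (decimal 10)
Equivalent: 20 >> 1 = 20 ÷ 2^1 = 10



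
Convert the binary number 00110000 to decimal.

Sum of powers of 2 for each 1-bit:
2^4 + 2^5
= 16 + 32
= 48



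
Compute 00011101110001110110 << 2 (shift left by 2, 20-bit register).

Original: 00011101110001110110 (decimal 121974)
Shift left by 2 positions
Append 2 zeros on the right
Result: 01110111000111011000 (decimal 487896)
Equivalent: 121974 << 2 = 121974 × 2^2 = 487896



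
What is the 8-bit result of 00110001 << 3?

Original: 00110001 (decimal 49)
Shift left by 3 positions
Append 3 zeros on the right and drop the 3 high bits that overflow the 8-bit width
Result: 10001000 (decimal 136)
Equivalent: 49 << 3 = 49 × 2^3 = 392, truncated to 8 bits = 136



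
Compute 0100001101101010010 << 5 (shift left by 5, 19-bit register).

Original: 0100001101101010010 (decimal 138066)
Shift left by 5 positions
Append 5 zeros on the right and drop the 5 high bits that overflow the 19-bit width
Result: 0110110101001000000 (decimal 223808)
Equivalent: 138066 << 5 = 138066 × 2^5 = 4418112, truncated to 19 bits = 223808



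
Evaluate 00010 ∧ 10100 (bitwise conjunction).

AND: 1 only when both bits are 1
  00010
& 10100
-------
  00000
Decimal: 2 & 20 = 0



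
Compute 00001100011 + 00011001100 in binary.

Add column by column from the right: bit + bit + carry-in; write the sum mod 2, carry 1 when the sum is 2 or 3.
carry:  00110000000
        00001100011
+       00011001100
-------------------
       000100101111
(the carry out of the leftmost column, 0, becomes the leading bit)
Decimal check:
  00001100011 = 64 + 32 + 2 + 1 = 99
  00011001100 = 128 + 64 + 8 + 4 = 204
  99 + 204 = 303, and 000100101111 = 256 + 32 + 8 + 4 + 2 + 1 = 303 ✓



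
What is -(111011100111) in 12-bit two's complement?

Original (sign bit 1, negative): 111011100111
Step 1 - Invert all bits: 000100011000
Step 2 - Add 1: 000100011001
Verification: 111011100111 + 000100011001 = 1000000000000; discarding the end carry (carry out of the top bit) leaves the 12-bit value 000000000000, as required for x + (-x)



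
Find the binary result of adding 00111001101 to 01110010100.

Add column by column from the right: bit + bit + carry-in; write the sum mod 2, carry 1 when the sum is 2 or 3.
carry:  11100111000
        00111001101
+       01110010100
-------------------
       010101100001
(the carry out of the leftmost column, 0, becomes the leading bit)
Decimal check:
  00111001101 = 256 + 128 + 64 + 8 + 4 + 1 = 461
  01110010100 = 512 + 256 + 128 + 16 + 4 = 916
  461 + 916 = 1377, and 010101100001 = 1024 + 256 + 64 + 32 + 1 = 1377 ✓



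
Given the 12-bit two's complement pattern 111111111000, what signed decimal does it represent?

Binary: 111111111000
Sign bit: 1 (negative)
Invert: 000000000111
Add 1:  000000001000
Magnitude: 000000001000 = 8
Value: -8



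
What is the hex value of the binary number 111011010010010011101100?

Group into 4-bit nibbles from right:
  1110 = E
  1101 = D
  0010 = 2
  0100 = 4
  1110 = E
  1100 = C
Result: ED24EC



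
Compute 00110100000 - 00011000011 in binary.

Method 1 - Direct subtraction (column by column from the right: bit − bit − borrow-in; if negative, add 2 and borrow 1 from the next column):
borrow: 00110111110
        00110100000
-       00011000011
-------------------
        00011011101

Method 2 - Add two's complement:
Two's complement of 00011000011: invert → 11100111100, add 1 → 11100111101
  00110100000
+ 11100111101
-------------
 100011011101  (end carry out of the top bit = 1)
Discarding the end carry: 00011011101
Decimal check:
  00110100000 = 256 + 128 + 32 = 416
  00011000011 = 128 + 64 + 2 + 1 = 195
  416 - 195 = 221, and 00011011101 = 128 + 64 + 16 + 8 + 4 + 1 = 221 ✓



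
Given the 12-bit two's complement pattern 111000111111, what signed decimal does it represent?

Binary: 111000111111
Sign bit: 1 (negative)
Invert: 000111000000
Add 1:  000111000001
Magnitude: 000111000001 = 256 + 128 + 64 + 1 = 449
Value: -449



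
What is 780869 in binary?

Using repeated division by 2:
780869 ÷ 2 = 390434 remainder 1
390434 ÷ 2 = 195217 remainder 0
195217 ÷ 2 = 97608 remainder 1
97608 ÷ 2 = 48804 remainder 0
48804 ÷ 2 = 24402 remainder 0
24402 ÷ 2 = 12201 remainder 0
12201 ÷ 2 = 6100 remainder 1
6100 ÷ 2 = 3050 remainder 0
3050 ÷ 2 = 1525 remainder 0
1525 ÷ 2 = 762 remainder 1
762 ÷ 2 = 381 remainder 0
381 ÷ 2 = 190 remainder 1
190 ÷ 2 = 95 remainder 0
95 ÷ 2 = 47 remainder 1
47 ÷ 2 = 23 remainder 1
23 ÷ 2 = 11 remainder 1
11 ÷ 2 = 5 remainder 1
5 ÷ 2 = 2 remainder 1
2 ÷ 2 = 1 remainder 0
1 ÷ 2 = 0 remainder 1
Reading remainders bottom to top: 10111110101001000101



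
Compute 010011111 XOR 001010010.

XOR: 1 when bits differ
  010011111
^ 001010010
-----------
  011001101
Decimal: 159 ^ 82 = 205



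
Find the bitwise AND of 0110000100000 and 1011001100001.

AND: 1 only when both bits are 1
  0110000100000
& 1011001100001
---------------
  0010000100000
Decimal: 3104 & 5729 = 1056



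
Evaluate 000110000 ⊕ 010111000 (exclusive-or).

XOR: 1 when bits differ
  000110000
^ 010111000
-----------
  010001000
Decimal: 48 ^ 184 = 136



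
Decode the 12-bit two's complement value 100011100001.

Binary: 100011100001
Sign bit: 1 (negative)
Invert: 011100011110
Add 1:  011100011111
Magnitude: 011100011111 = 1024 + 512 + 256 + 16 + 8 + 4 + 2 + 1 = 1823
Value: -1823



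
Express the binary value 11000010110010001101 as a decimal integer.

Sum of powers of 2 for each 1-bit:
2^0 + 2^2 + 2^3 + 2^7 + 2^10 + 2^11 + 2^13 + 2^18 + 2^19
= 1 + 4 + 8 + 128 + 1024 + 2048 + 8192 + 262144 + 524288
= 797837



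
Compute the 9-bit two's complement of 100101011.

Original (sign bit 1, negative): 100101011
Step 1 - Invert all bits: 011010100
Step 2 - Add 1: 011010101
Verification: 100101011 + 011010101 = 1000000000; discarding the end carry (carry out of the top bit) leaves the 9-bit value 000000000, as required for x + (-x)



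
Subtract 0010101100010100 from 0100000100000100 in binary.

Method 1 - Direct subtraction (column by column from the right: bit − bit − borrow-in; if negative, add 2 and borrow 1 from the next column):
borrow: 0111111111100000
        0100000100000100
-       0010101100010100
------------------------
        0001010111110000

Method 2 - Add two's complement:
Two's complement of 0010101100010100: invert → 1101010011101011, add 1 → 1101010011101100
  0100000100000100
+ 1101010011101100
------------------
 10001010111110000  (end carry out of the top bit = 1)
Discarding the end carry: 0001010111110000
Decimal check:
  0100000100000100 = 16384 + 256 + 4 = 16644
  0010101100010100 = 8192 + 2048 + 512 + 256 + 16 + 4 = 11028
  16644 - 11028 = 5616, and 0001010111110000 = 4096 + 1024 + 256 + 128 + 64 + 32 + 16 = 5616 ✓



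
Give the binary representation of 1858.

Using repeated division by 2:
1858 ÷ 2 = 929 remainder 0
929 ÷ 2 = 464 remainder 1
464 ÷ 2 = 232 remainder 0
232 ÷ 2 = 116 remainder 0
116 ÷ 2 = 58 remainder 0
58 ÷ 2 = 29 remainder 0
29 ÷ 2 = 14 remainder 1
14 ÷ 2 = 7 remainder 0
7 ÷ 2 = 3 remainder 1
3 ÷ 2 = 1 remainder 1
1 ÷ 2 = 0 remainder 1
Reading remainders bottom to top: 11101000010



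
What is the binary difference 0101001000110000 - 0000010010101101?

Method 1 - Direct subtraction (column by column from the right: bit − bit − borrow-in; if negative, add 2 and borrow 1 from the next column):
borrow: 0001101100011110
        0101001000110000
-       0000010010101101
------------------------
        0100110110000011

Method 2 - Add two's complement:
Two's complement of 0000010010101101: invert → 1111101101010010, add 1 → 1111101101010011
  0101001000110000
+ 1111101101010011
------------------
 10100110110000011  (end carry out of the top bit = 1)
Discarding the end carry: 0100110110000011
Decimal check:
  0101001000110000 = 16384 + 4096 + 512 + 32 + 16 = 21040
  0000010010101101 = 1024 + 128 + 32 + 8 + 4 + 1 = 1197
  21040 - 1197 = 19843, and 0100110110000011 = 16384 + 2048 + 1024 + 256 + 128 + 2 + 1 = 19843 ✓



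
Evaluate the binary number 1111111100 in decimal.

Sum of powers of 2 for each 1-bit:
2^2 + 2^3 + 2^4 + 2^5 + 2^6 + 2^7 + 2^8 + 2^9
= 4 + 8 + 16 + 32 + 64 + 128 + 256 + 512
= 1020



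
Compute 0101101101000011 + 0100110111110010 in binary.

Add column by column from the right: bit + bit + carry-in; write the sum mod 2, carry 1 when the sum is 2 or 3.
carry:  1011111110000100
        0101101101000011
+       0100110111110010
------------------------
       01010100100110101
(the carry out of the leftmost column, 0, becomes the leading bit)
Decimal check:
  0101101101000011 = 16384 + 4096 + 2048 + 512 + 256 + 64 + 2 + 1 = 23363
  0100110111110010 = 16384 + 2048 + 1024 + 256 + 128 + 64 + 32 + 16 + 2 = 19954
  23363 + 19954 = 43317, and 01010100100110101 = 32768 + 8192 + 2048 + 256 + 32 + 16 + 4 + 1 = 43317 ✓



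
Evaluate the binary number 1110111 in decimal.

Sum of powers of 2 for each 1-bit:
2^0 + 2^1 + 2^2 + 2^4 + 2^5 + 2^6
= 1 + 2 + 4 + 16 + 32 + 64
= 119



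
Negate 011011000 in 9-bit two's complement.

Original: 011011000
Step 1 - Invert all bits: 100100111
Step 2 - Add 1: 100101000
Verification: 011011000 + 100101000 = 1000000000; discarding the end carry (carry out of the top bit) leaves the 9-bit value 000000000, as required for x + (-x)



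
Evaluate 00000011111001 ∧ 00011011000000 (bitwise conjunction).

AND: 1 only when both bits are 1
  00000011111001
& 00011011000000
----------------
  00000011000000
Decimal: 249 & 1728 = 192



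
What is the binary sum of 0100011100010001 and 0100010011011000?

Add column by column from the right: bit + bit + carry-in; write the sum mod 2, carry 1 when the sum is 2 or 3.
carry:  1000100000100000
        0100011100010001
+       0100010011011000
------------------------
       01000101111101001
(the carry out of the leftmost column, 0, becomes the leading bit)
Decimal check:
  0100011100010001 = 16384 + 1024 + 512 + 256 + 16 + 1 = 18193
  0100010011011000 = 16384 + 1024 + 128 + 64 + 16 + 8 = 17624
  18193 + 17624 = 35817, and 01000101111101001 = 32768 + 2048 + 512 + 256 + 128 + 64 + 32 + 8 + 1 = 35817 ✓



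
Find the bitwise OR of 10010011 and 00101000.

OR: 1 when either bit is 1
  10010011
| 00101000
----------
  10111011
Decimal: 147 | 40 = 187



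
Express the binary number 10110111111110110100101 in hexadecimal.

Group into 4-bit nibbles from right:
  0101 = 5
  1011 = B
  1111 = F
  1101 = D
  1010 = A
  0101 = 5
Result: 5BFDA5



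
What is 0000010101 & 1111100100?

AND: 1 only when both bits are 1
  0000010101
& 1111100100
------------
  0000000100
Decimal: 21 & 996 = 4



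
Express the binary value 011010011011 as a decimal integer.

Sum of powers of 2 for each 1-bit:
2^0 + 2^1 + 2^3 + 2^4 + 2^7 + 2^9 + 2^10
= 1 + 2 + 8 + 16 + 128 + 512 + 1024
= 1691



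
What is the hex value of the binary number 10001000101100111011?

Group into 4-bit nibbles from right:
  1000 = 8
  1000 = 8
  1011 = B
  0011 = 3
  1011 = B
Result: 88B3B



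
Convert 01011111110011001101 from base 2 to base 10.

Sum of powers of 2 for each 1-bit:
2^0 + 2^2 + 2^3 + 2^6 + 2^7 + 2^10 + 2^11 + 2^12 + 2^13 + 2^14 + 2^15 + 2^16 + 2^18
= 1 + 4 + 8 + 64 + 128 + 1024 + 2048 + 4096 + 8192 + 16384 + 32768 + 65536 + 262144
= 392397



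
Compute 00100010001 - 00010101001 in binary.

Method 1 - Direct subtraction (column by column from the right: bit − bit − borrow-in; if negative, add 2 and borrow 1 from the next column):
borrow: 00111010000
        00100010001
-       00010101001
-------------------
        00001101000

Method 2 - Add two's complement:
Two's complement of 00010101001: invert → 11101010110, add 1 → 11101010111
  00100010001
+ 11101010111
-------------
 100001101000  (end carry out of the top bit = 1)
Discarding the end carry: 00001101000
Decimal check:
  00100010001 = 256 + 16 + 1 = 273
  00010101001 = 128 + 32 + 8 + 1 = 169
  273 - 169 = 104, and 00001101000 = 64 + 32 + 8 = 104 ✓



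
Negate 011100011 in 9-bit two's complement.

Original: 011100011
Step 1 - Invert all bits: 100011100
Step 2 - Add 1: 100011101
Verification: 011100011 + 100011101 = 1000000000; discarding the end carry (carry out of the top bit) leaves the 9-bit value 000000000, as required for x + (-x)



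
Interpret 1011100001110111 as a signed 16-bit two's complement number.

Binary: 1011100001110111
Sign bit: 1 (negative)
Invert: 0100011110001000
Add 1:  0100011110001001
Magnitude: 0100011110001001 = 16384 + 1024 + 512 + 256 + 128 + 8 + 1 = 18313
Value: -18313



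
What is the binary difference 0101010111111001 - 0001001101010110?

Method 1 - Direct subtraction (column by column from the right: bit − bit − borrow-in; if negative, add 2 and borrow 1 from the next column):
borrow: 0000010000001100
        0101010111111001
-       0001001101010110
------------------------
        0100001010100011

Method 2 - Add two's complement:
Two's complement of 0001001101010110: invert → 1110110010101001, add 1 → 1110110010101010
  0101010111111001
+ 1110110010101010
------------------
 10100001010100011  (end carry out of the top bit = 1)
Discarding the end carry: 0100001010100011
Decimal check:
  0101010111111001 = 16384 + 4096 + 1024 + 256 + 128 + 64 + 32 + 16 + 8 + 1 = 22009
  0001001101010110 = 4096 + 512 + 256 + 64 + 16 + 4 + 2 = 4950
  22009 - 4950 = 17059, and 0100001010100011 = 16384 + 512 + 128 + 32 + 2 + 1 = 17059 ✓



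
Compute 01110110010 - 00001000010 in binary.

Method 1 - Direct subtraction (column by column from the right: bit − bit − borrow-in; if negative, add 2 and borrow 1 from the next column):
borrow: 00010000000
        01110110010
-       00001000010
-------------------
        01101110000

Method 2 - Add two's complement:
Two's complement of 00001000010: invert → 11110111101, add 1 → 11110111110
  01110110010
+ 11110111110
-------------
 101101110000  (end carry out of the top bit = 1)
Discarding the end carry: 01101110000
Decimal check:
  01110110010 = 512 + 256 + 128 + 32 + 16 + 2 = 946
  00001000010 = 64 + 2 = 66
  946 - 66 = 880, and 01101110000 = 512 + 256 + 64 + 32 + 16 = 880 ✓



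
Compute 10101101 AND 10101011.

AND: 1 only when both bits are 1
  10101101
& 10101011
----------
  10101001
Decimal: 173 & 171 = 169



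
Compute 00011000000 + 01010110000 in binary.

Add column by column from the right: bit + bit + carry-in; write the sum mod 2, carry 1 when the sum is 2 or 3.
carry:  00100000000
        00011000000
+       01010110000
-------------------
       001101110000
(the carry out of the leftmost column, 0, becomes the leading bit)
Decimal check:
  00011000000 = 128 + 64 = 192
  01010110000 = 512 + 128 + 32 + 16 = 688
  192 + 688 = 880, and 001101110000 = 512 + 256 + 64 + 32 + 16 = 880 ✓



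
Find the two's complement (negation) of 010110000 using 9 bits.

Original: 010110000
Step 1 - Invert all bits: 101001111
Step 2 - Add 1: 101010000
Verification: 010110000 + 101010000 = 1000000000; discarding the end carry (carry out of the top bit) leaves the 9-bit value 000000000, as required for x + (-x)



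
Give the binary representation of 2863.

Using repeated division by 2:
2863 ÷ 2 = 1431 remainder 1
1431 ÷ 2 = 715 remainder 1
715 ÷ 2 = 357 remainder 1
357 ÷ 2 = 178 remainder 1
178 ÷ 2 = 89 remainder 0
89 ÷ 2 = 44 remainder 1
44 ÷ 2 = 22 remainder 0
22 ÷ 2 = 11 remainder 0
11 ÷ 2 = 5 remainder 1
5 ÷ 2 = 2 remainder 1
2 ÷ 2 = 1 remainder 0
1 ÷ 2 = 0 remainder 1
Reading remainders bottom to top: 101100101111



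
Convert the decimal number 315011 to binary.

Using repeated division by 2:
315011 ÷ 2 = 157505 remainder 1
157505 ÷ 2 = 78752 remainder 1
78752 ÷ 2 = 39376 remainder 0
39376 ÷ 2 = 19688 remainder 0
19688 ÷ 2 = 9844 remainder 0
9844 ÷ 2 = 4922 remainder 0
4922 ÷ 2 = 2461 remainder 0
2461 ÷ 2 = 1230 remainder 1
1230 ÷ 2 = 615 remainder 0
615 ÷ 2 = 307 remainder 1
307 ÷ 2 = 153 remainder 1
153 ÷ 2 = 76 remainder 1
76 ÷ 2 = 38 remainder 0
38 ÷ 2 = 19 remainder 0
19 ÷ 2 = 9 remainder 1
9 ÷ 2 = 4 remainder 1
4 ÷ 2 = 2 remainder 0
2 ÷ 2 = 1 remainder 0
1 ÷ 2 = 0 remainder 1
Reading remainders bottom to top: 1001100111010000011



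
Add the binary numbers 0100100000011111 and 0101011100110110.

Add column by column from the right: bit + bit + carry-in; write the sum mod 2, carry 1 when the sum is 2 or 3.
carry:  1000000001111100
        0100100000011111
+       0101011100110110
------------------------
       01001111101010101
(the carry out of the leftmost column, 0, becomes the leading bit)
Decimal check:
  0100100000011111 = 16384 + 2048 + 16 + 8 + 4 + 2 + 1 = 18463
  0101011100110110 = 16384 + 4096 + 1024 + 512 + 256 + 32 + 16 + 4 + 2 = 22326
  18463 + 22326 = 40789, and 01001111101010101 = 32768 + 4096 + 2048 + 1024 + 512 + 256 + 64 + 16 + 4 + 1 = 40789 ✓



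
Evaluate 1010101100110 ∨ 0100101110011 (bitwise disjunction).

OR: 1 when either bit is 1
  1010101100110
| 0100101110011
---------------
  1110101110111
Decimal: 5478 | 2419 = 7543



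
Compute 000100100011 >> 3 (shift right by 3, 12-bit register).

Original: 000100100011 (decimal 291)
Shift right by 3 positions
Drop the 3 low bits; fill with zeros on the left
Result: 000000100100 (decimal 36)
Equivalent: 291 >> 3 = 291 ÷ 2^3 = 36



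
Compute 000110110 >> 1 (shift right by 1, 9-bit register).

Original: 000110110 (decimal 54)
Shift right by 1 position
Drop the 1 low bit; fill with zero on the left
Result: 000011011 (decimal 27)
Equivalent: 54 >> 1 = 54 ÷ 2^1 = 27



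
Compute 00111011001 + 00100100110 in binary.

Add column by column from the right: bit + bit + carry-in; write the sum mod 2, carry 1 when the sum is 2 or 3.
carry:  01000000000
        00111011001
+       00100100110
-------------------
       001011111111
(the carry out of the leftmost column, 0, becomes the leading bit)
Decimal check:
  00111011001 = 256 + 128 + 64 + 16 + 8 + 1 = 473
  00100100110 = 256 + 32 + 4 + 2 = 294
  473 + 294 = 767, and 001011111111 = 512 + 128 + 64 + 32 + 16 + 8 + 4 + 2 + 1 = 767 ✓

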